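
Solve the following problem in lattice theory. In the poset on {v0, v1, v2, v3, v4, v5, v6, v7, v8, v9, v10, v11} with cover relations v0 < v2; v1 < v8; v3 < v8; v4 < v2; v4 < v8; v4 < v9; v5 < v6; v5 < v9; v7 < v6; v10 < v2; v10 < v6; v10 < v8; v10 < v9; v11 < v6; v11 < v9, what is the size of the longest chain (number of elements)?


A chain is a totally ordered subset; we count the number of elements in a maximum chain.
Compute, for each element x, the size of the longest chain ending at x:
  v0: 1
  v1: 1
  v3: 1
  v4: 1
  v5: 1
  v7: 1
  ...
A maximum chain: v0 < v2
Number of elements in the longest chain: 2


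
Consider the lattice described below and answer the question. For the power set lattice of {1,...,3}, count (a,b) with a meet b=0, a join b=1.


Complement pair (a,b): a meet b = bottom, a join b = top.
Here: A intersect B = {} and A union B = {1,...,3}.
Pairs found: ({},{1,2,3}), ({1},{2,3}), ({2},{1,3}), ({3},{1,2}), ... (4 more)
Total ordered pairs: 8


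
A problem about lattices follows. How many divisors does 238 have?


Divisors of 238: [1, 2, 7, 14, 17, 34, 119, 238]
Count: 8


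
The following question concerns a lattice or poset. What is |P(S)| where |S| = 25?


Power set = 2^n.
2^25 = 33554432


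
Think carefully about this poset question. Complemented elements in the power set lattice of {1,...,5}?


An element a is complemented if some b has a meet b = bottom, a join b = top.
every subset A has complement S\A, so all elements are complemented.
Complemented elements: {}, {1}, {2}, {3}, {4}, {5}, ... (26 more)
Count: 32


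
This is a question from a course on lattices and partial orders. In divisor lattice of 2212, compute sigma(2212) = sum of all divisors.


sigma(n) = sum of divisors.
Divisors of 2212: [1, 2, 4, 7, 14, 28, 79, 158, 316, 553, 1106, 2212]
Sum = 4480


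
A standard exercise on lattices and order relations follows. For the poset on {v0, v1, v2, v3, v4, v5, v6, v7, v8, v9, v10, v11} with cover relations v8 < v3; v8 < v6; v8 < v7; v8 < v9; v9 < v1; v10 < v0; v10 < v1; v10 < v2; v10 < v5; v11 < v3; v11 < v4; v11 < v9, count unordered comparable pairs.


A comparable pair {a,b} has a < b or b < a in the order.
Count unordered pairs where one element is strictly below the other.
Examples: {v0,v10}, {v1,v8}, {v1,v9}, {v1,v10}, ...
Total comparable pairs: 14


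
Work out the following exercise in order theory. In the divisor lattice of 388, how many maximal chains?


A maximal chain goes from the minimum element to a maximal element via cover relations.
Counting all min-to-max paths in the cover graph.
Total maximal chains: 3


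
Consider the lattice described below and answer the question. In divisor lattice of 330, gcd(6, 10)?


Meet=gcd.
gcd(6,10)=2


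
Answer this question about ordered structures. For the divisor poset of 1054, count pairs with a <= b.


The order relation is {(a,b) : a <= b}, reflexive so it includes (a,a).
Examples: (1,1), (1,1054), (1,17), (1,2), (1,31), ...
Total ordered pairs: 27


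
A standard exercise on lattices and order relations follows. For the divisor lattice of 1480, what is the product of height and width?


Height = length of longest chain minus 1; width = size of largest antichain.
A maximum chain: 1 | 37 | 185 | 370 | 740 | 1480  (height 5).
A maximum antichain: {4, 10, 74, 185}  (width 4).
Product = 5 * 4 = 20


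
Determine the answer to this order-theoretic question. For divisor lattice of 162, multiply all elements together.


Divisors of 162: [1, 2, 3, 6, 9, 18, 27, 54, 81, 162]
Product = n^(d(n)/2) = 162^(10/2)
Product = 111577100832


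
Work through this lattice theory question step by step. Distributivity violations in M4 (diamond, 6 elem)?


Distributive law: a ^ (b v c) = (a ^ b) v (a ^ c).
Check all 6^3 = 216 ordered triples (a,b,c).
  e.g. a=a1, b=a2, c=a3: lhs=a1 != rhs=0
  e.g. a=a1, b=a2, c=a4: lhs=a1 != rhs=0
Total violating triples: 24


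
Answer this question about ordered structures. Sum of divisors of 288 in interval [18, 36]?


Interval [18,36] in divisors of 288: [18, 36]
Sum = 54


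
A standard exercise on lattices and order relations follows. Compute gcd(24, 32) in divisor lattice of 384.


In a divisor lattice, meet = gcd (greatest common divisor).
By Euclidean algorithm or factoring: gcd(24,32) = 8


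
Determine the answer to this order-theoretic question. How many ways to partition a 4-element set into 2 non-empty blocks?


S(n,k) = k*S(n-1,k) + S(n-1,k-1).
S(3,2) = 3, S(3,1) = 1
S(4,2) = 2*3 + 1 = 6 + 1
S(4,2) = 7


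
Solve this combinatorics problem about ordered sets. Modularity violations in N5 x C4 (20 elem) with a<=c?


Modular law: if a <= c then a v (b ^ c) = (a v b) ^ c.
Check all triples (a,b,c) with a <= c among 20 elements.
  e.g. a=(a,0), b=(c,0), c=(b,0): lhs=(a,0) != rhs=(b,0)
  e.g. a=(a,0), b=(c,1), c=(b,0): lhs=(a,0) != rhs=(b,0)
Total violating triples: 40


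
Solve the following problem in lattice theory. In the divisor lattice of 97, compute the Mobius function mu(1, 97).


In a divisor lattice, mu(a,b) = mu(b/a) where mu is the classical Mobius function.
b/a = 97/1 = 97
Prime factorization of 97: primes [97]
97 is squarefree with 1 prime factor(s), so mu(97) = (-1)^1 = -1


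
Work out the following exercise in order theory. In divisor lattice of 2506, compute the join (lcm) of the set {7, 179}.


In a divisor lattice, join = lcm (least common multiple).
Compute lcm iteratively: start with first element, then lcm(current, next).
Elements: [7, 179]
lcm(7,179) = 1253
Final lcm = 1253


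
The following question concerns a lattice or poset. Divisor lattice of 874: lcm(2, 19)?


Join=lcm.
gcd(2,19)=1
lcm=38


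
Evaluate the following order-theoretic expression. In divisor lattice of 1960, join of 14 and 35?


In a divisor lattice, join = lcm (least common multiple).
gcd(14,35) = 7
lcm(14,35) = 14*35/gcd = 490/7 = 70


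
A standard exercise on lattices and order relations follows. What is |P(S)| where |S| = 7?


Power set = 2^n.
2^7 = 128


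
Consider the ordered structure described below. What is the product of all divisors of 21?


Divisors of 21: [1, 3, 7, 21]
Product = n^(d(n)/2) = 21^(4/2)
Product = 441


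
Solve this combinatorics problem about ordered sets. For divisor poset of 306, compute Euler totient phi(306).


phi(n) = n * prod_{p|n} (1 - 1/p).
Prime divisors of 306: [2, 3, 17]
phi(306) = 306 * (1 - 1/2) * (1 - 1/3) * (1 - 1/17)
phi(306) = 96


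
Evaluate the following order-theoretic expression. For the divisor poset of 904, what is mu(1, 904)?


In a divisor lattice, mu(a,b) = mu(b/a) where mu is the classical Mobius function.
b/a = 904/1 = 904
Prime factorization of 904: primes [2, 113]
904 is not squarefree, so mu(904) = 0


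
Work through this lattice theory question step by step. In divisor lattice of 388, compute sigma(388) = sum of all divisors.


sigma(n) = sum of divisors.
Divisors of 388: [1, 2, 4, 97, 194, 388]
Sum = 686


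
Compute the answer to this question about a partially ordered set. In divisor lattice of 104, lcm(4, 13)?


Join=lcm.
gcd(4,13)=1
lcm=52


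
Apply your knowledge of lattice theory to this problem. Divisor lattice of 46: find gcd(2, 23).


In a divisor lattice, meet = gcd (greatest common divisor).
By Euclidean algorithm or factoring: gcd(2,23) = 1


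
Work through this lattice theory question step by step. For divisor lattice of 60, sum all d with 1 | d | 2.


Interval [1,2] in divisors of 60: [1, 2]
Sum = 3


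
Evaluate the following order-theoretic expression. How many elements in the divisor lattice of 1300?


Divisors of 1300: [1, 2, 4, 5, 10, 13, 20, 25, 26, 50, 52, 65, 100, 130, 260, 325, 650, 1300]
Count: 18


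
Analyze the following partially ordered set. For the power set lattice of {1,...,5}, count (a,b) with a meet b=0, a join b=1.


Complement pair (a,b): a meet b = bottom, a join b = top.
Here: A intersect B = {} and A union B = {1,...,5}.
Pairs found: ({},{1,2,3,4,5}), ({1},{2,3,4,5}), ({2},{1,3,4,5}), ({3},{1,2,4,5}), ... (28 more)
Total ordered pairs: 32


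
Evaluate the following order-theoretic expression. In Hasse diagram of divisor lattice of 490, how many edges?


A cover relation a -< b holds when a < b with no c strictly between.
Cover relations:
  1 -< 2
  1 -< 5
  1 -< 7
  2 -< 10
  2 -< 14
  5 -< 10
  5 -< 35
  7 -< 14
  ...12 more
Total: 20


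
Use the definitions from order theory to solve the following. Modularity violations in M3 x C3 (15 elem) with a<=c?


Modular law: if a <= c then a v (b ^ c) = (a v b) ^ c.
Check all triples (a,b,c) with a <= c among 15 elements.
This lattice is modular (diamonds M_m and their chain-products are modular).
Total violating triples: 0


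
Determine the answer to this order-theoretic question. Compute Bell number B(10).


B(n) = number of set partitions of an n-element set.
B(n) satisfies the recurrence: B(n+1) = sum_k C(n,k)*B(k).
B(10) = 115975


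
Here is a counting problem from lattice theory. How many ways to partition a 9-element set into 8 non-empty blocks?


S(n,k) = k*S(n-1,k) + S(n-1,k-1).
S(8,8) = 1, S(8,7) = 28
S(9,8) = 8*1 + 28 = 8 + 28
S(9,8) = 36


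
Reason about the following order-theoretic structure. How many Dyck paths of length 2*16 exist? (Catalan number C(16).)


C(n) = C(2n, n) / (n+1).
C(32, 16) = 601080390
C(16) = 601080390 / 17 = 35357670


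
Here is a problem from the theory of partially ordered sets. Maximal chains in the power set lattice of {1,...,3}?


A maximal chain goes from the minimum element to a maximal element via cover relations.
Counting all min-to-max paths in the cover graph.
Total maximal chains: 6


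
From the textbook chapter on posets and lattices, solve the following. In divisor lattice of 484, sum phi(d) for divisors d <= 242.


Divisors of 484 up to 242: [1, 2, 4, 11, 22, 44, 121, 242]
phi values: [1, 1, 2, 10, 10, 20, 110, 110]
Sum = 264


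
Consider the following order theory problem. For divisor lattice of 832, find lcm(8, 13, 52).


In a divisor lattice, join = lcm (least common multiple).
Compute lcm iteratively: start with first element, then lcm(current, next).
Elements: [8, 13, 52]
lcm(8,13) = 104
lcm(104,52) = 104
Final lcm = 104


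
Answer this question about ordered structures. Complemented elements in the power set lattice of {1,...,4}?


An element a is complemented if some b has a meet b = bottom, a join b = top.
every subset A has complement S\A, so all elements are complemented.
Complemented elements: {}, {1}, {2}, {3}, {4}, {1,2}, ... (10 more)
Count: 16


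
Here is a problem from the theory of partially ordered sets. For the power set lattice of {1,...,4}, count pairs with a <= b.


The order relation is {(a,b) : a <= b}, reflexive so it includes (a,a).
Examples: ({},{}), ({},{1,2}), ({},{1,2,3}), ({},{1,2,3,4}), ({},{1,2,4}), ...
Total ordered pairs: 81


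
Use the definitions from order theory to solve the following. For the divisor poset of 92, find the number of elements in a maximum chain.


A chain is a totally ordered subset; we count the number of elements in a maximum chain.
Compute, for each element x, the size of the longest chain ending at x:
  1: 1
  2: 2
  23: 2
  4: 3
  46: 3
  92: 4
A maximum chain: 1 < 2 < 4 < 92
Number of elements in the longest chain: 4


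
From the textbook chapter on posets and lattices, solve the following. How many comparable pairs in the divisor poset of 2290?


A comparable pair {a,b} has a < b or b < a in the order.
Count unordered pairs where one element is strictly below the other.
Examples: {1,2}, {1,5}, {1,10}, {1,229}, ...
Total comparable pairs: 19


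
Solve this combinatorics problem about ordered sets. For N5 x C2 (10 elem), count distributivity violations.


Distributive law: a ^ (b v c) = (a ^ b) v (a ^ c).
Check all 10^3 = 1000 ordered triples (a,b,c).
  e.g. a=(b,0), b=(a,0), c=(c,0): lhs=(b,0) != rhs=(a,0)
  e.g. a=(b,0), b=(a,0), c=(c,1): lhs=(b,0) != rhs=(a,0)
Total violating triples: 16


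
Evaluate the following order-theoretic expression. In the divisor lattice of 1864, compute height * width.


Height = length of longest chain minus 1; width = size of largest antichain.
A maximum chain: 1 | 233 | 466 | 932 | 1864  (height 4).
A maximum antichain: {2, 233}  (width 2).
Product = 4 * 2 = 8


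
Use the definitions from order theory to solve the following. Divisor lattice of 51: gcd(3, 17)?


Meet=gcd.
gcd(3,17)=1


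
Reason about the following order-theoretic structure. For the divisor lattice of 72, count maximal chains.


A maximal chain goes from the minimum element to a maximal element via cover relations.
Counting all min-to-max paths in the cover graph.
Total maximal chains: 10


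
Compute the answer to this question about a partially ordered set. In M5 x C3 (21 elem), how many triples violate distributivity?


Distributive law: a ^ (b v c) = (a ^ b) v (a ^ c).
Check all 21^3 = 9261 ordered triples (a,b,c).
  e.g. a=(a1,0), b=(a2,0), c=(a3,0): lhs=(a1,0) != rhs=(0,0)
  e.g. a=(a1,0), b=(a2,0), c=(a3,1): lhs=(a1,0) != rhs=(0,0)
Total violating triples: 1620


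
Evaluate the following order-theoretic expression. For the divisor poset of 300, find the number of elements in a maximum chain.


A chain is a totally ordered subset; we count the number of elements in a maximum chain.
Compute, for each element x, the size of the longest chain ending at x:
  1: 1
  2: 2
  3: 2
  5: 2
  4: 3
  25: 3
  ...
A maximum chain: 1 < 2 < 4 < 12 < 60 < 300
Number of elements in the longest chain: 6


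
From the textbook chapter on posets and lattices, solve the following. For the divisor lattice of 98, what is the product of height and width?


Height = length of longest chain minus 1; width = size of largest antichain.
A maximum chain: 1 | 7 | 49 | 98  (height 3).
A maximum antichain: {2, 7}  (width 2).
Product = 3 * 2 = 6


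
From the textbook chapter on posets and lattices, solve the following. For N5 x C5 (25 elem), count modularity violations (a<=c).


Modular law: if a <= c then a v (b ^ c) = (a v b) ^ c.
Check all triples (a,b,c) with a <= c among 25 elements.
  e.g. a=(a,0), b=(c,0), c=(b,0): lhs=(a,0) != rhs=(b,0)
  e.g. a=(a,0), b=(c,1), c=(b,0): lhs=(a,0) != rhs=(b,0)
Total violating triples: 75


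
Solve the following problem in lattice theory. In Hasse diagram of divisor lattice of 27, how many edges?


A cover relation a -< b holds when a < b with no c strictly between.
Cover relations:
  1 -< 3
  3 -< 9
  9 -< 27
Total: 3


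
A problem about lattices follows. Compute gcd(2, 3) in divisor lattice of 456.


In a divisor lattice, meet = gcd (greatest common divisor).
By Euclidean algorithm or factoring: gcd(2,3) = 1


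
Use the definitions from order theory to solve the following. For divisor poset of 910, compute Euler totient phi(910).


phi(n) = n * prod_{p|n} (1 - 1/p).
Prime divisors of 910: [2, 5, 7, 13]
phi(910) = 910 * (1 - 1/2) * (1 - 1/5) * (1 - 1/7) * (1 - 1/13)
phi(910) = 288


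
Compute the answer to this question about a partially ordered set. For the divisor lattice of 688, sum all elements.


sigma(n) = sum of divisors.
Divisors of 688: [1, 2, 4, 8, 16, 43, 86, 172, 344, 688]
Sum = 1364


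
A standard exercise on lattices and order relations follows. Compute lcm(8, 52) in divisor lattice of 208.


In a divisor lattice, join = lcm (least common multiple).
gcd(8,52) = 4
lcm(8,52) = 8*52/gcd = 416/4 = 104


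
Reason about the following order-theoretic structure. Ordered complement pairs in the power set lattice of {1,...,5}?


Complement pair (a,b): a meet b = bottom, a join b = top.
Here: A intersect B = {} and A union B = {1,...,5}.
Pairs found: ({},{1,2,3,4,5}), ({1},{2,3,4,5}), ({2},{1,3,4,5}), ({3},{1,2,4,5}), ... (28 more)
Total ordered pairs: 32


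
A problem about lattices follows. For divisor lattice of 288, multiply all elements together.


Divisors of 288: [1, 2, 3, 4, 6, 8, 9, 12, 16, 18, 24, 32, 36, 48, 72, 96, 144, 288]
Product = n^(d(n)/2) = 288^(18/2)
Product = 13631146639813244878848


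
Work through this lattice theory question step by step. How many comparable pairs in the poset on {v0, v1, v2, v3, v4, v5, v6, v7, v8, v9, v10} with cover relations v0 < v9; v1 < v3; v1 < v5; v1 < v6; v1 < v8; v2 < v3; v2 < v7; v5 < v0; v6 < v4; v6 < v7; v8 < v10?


A comparable pair {a,b} has a < b or b < a in the order.
Count unordered pairs where one element is strictly below the other.
Examples: {v0,v1}, {v0,v5}, {v0,v9}, {v1,v3}, ...
Total comparable pairs: 17


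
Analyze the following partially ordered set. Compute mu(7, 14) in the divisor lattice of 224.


In a divisor lattice, mu(a,b) = mu(b/a) where mu is the classical Mobius function.
b/a = 14/7 = 2
Prime factorization of 2: primes [2]
2 is squarefree with 1 prime factor(s), so mu(2) = (-1)^1 = -1


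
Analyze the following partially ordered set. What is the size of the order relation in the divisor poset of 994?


The order relation is {(a,b) : a <= b}, reflexive so it includes (a,a).
Examples: (1,1), (1,14), (1,142), (1,2), (1,497), ...
Total ordered pairs: 27


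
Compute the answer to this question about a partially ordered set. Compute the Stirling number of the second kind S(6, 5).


S(n,k) = k*S(n-1,k) + S(n-1,k-1).
S(5,5) = 1, S(5,4) = 10
S(6,5) = 5*1 + 10 = 5 + 10
S(6,5) = 15


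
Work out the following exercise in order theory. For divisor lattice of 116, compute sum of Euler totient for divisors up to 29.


Divisors of 116 up to 29: [1, 2, 4, 29]
phi values: [1, 1, 2, 28]
Sum = 32


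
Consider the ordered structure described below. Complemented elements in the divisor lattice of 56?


An element a is complemented if some b has a meet b = bottom, a join b = top.
a is complemented iff gcd(a, n/a)=1, i.e. a is a unitary divisor of 56.
Complemented elements: 1, 7, 8, 56
Count: 4


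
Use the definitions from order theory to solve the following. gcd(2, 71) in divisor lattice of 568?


Meet=gcd.
gcd(2,71)=1


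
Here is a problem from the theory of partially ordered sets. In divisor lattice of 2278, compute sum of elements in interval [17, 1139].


Interval [17,1139] in divisors of 2278: [17, 1139]
Sum = 1156


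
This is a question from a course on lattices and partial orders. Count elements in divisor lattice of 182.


Divisors of 182: [1, 2, 7, 13, 14, 26, 91, 182]
Count: 8


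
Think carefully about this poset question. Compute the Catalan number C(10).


C(n) = C(2n, n) / (n+1).
C(20, 10) = 184756
C(10) = 184756 / 11 = 16796


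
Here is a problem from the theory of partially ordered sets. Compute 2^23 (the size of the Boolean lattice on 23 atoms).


Power set = 2^n.
2^23 = 8388608


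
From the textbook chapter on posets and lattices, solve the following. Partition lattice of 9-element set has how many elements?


B(n) = number of set partitions of an n-element set.
B(n) satisfies the recurrence: B(n+1) = sum_k C(n,k)*B(k).
B(9) = 21147


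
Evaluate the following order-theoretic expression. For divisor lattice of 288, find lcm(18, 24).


In a divisor lattice, join = lcm (least common multiple).
Compute lcm iteratively: start with first element, then lcm(current, next).
Elements: [18, 24]
lcm(18,24) = 72
Final lcm = 72


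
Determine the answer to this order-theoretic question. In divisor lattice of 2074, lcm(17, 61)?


Join=lcm.
gcd(17,61)=1
lcm=1037


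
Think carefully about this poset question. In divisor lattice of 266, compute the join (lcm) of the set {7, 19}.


In a divisor lattice, join = lcm (least common multiple).
Compute lcm iteratively: start with first element, then lcm(current, next).
Elements: [7, 19]
lcm(7,19) = 133
Final lcm = 133


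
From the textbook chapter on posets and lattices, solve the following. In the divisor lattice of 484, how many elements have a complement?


An element a is complemented if some b has a meet b = bottom, a join b = top.
a is complemented iff gcd(a, n/a)=1, i.e. a is a unitary divisor of 484.
Complemented elements: 1, 4, 121, 484
Count: 4


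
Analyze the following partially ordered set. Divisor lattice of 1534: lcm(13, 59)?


Join=lcm.
gcd(13,59)=1
lcm=767


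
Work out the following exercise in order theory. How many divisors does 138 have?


Divisors of 138: [1, 2, 3, 6, 23, 46, 69, 138]
Count: 8


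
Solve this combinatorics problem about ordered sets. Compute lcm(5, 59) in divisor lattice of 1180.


In a divisor lattice, join = lcm (least common multiple).
gcd(5,59) = 1
lcm(5,59) = 5*59/gcd = 295/1 = 295


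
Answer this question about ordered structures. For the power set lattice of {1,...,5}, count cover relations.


A cover relation a -< b holds when a < b with no c strictly between.
Cover relations:
  {} -< {1}
  {} -< {2}
  {} -< {3}
  {} -< {4}
  {} -< {5}
  {1} -< {1,2}
  {1} -< {1,3}
  {1} -< {1,4}
  ...72 more
Total: 80


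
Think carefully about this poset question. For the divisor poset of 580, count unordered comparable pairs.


A comparable pair {a,b} has a < b or b < a in the order.
Count unordered pairs where one element is strictly below the other.
Examples: {1,2}, {1,4}, {1,5}, {1,10}, ...
Total comparable pairs: 42


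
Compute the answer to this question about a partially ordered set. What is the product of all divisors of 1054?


Divisors of 1054: [1, 2, 17, 31, 34, 62, 527, 1054]
Product = n^(d(n)/2) = 1054^(8/2)
Product = 1234134359056


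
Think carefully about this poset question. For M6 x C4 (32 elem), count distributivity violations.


Distributive law: a ^ (b v c) = (a ^ b) v (a ^ c).
Check all 32^3 = 32768 ordered triples (a,b,c).
  e.g. a=(a1,0), b=(a2,0), c=(a3,0): lhs=(a1,0) != rhs=(0,0)
  e.g. a=(a1,0), b=(a2,0), c=(a3,1): lhs=(a1,0) != rhs=(0,0)
Total violating triples: 7680


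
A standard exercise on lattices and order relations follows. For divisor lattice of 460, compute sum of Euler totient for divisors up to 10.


Divisors of 460 up to 10: [1, 2, 4, 5, 10]
phi values: [1, 1, 2, 4, 4]
Sum = 12


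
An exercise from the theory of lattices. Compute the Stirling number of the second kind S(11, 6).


S(n,k) = k*S(n-1,k) + S(n-1,k-1).
S(10,6) = 22827, S(10,5) = 42525
S(11,6) = 6*22827 + 42525 = 136962 + 42525
S(11,6) = 179487


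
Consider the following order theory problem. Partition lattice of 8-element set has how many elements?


B(n) = number of set partitions of an n-element set.
B(n) satisfies the recurrence: B(n+1) = sum_k C(n,k)*B(k).
B(8) = 4140


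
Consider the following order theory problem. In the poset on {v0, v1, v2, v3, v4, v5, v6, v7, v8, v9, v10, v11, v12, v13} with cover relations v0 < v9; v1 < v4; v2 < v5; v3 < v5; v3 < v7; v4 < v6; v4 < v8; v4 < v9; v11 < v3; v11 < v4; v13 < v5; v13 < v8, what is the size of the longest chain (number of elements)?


A chain is a totally ordered subset; we count the number of elements in a maximum chain.
Compute, for each element x, the size of the longest chain ending at x:
  v0: 1
  v1: 1
  v2: 1
  v10: 1
  v11: 1
  v12: 1
  ...
A maximum chain: v11 < v3 < v5
Number of elements in the longest chain: 3


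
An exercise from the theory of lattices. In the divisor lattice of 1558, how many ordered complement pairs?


Complement pair (a,b): a meet b = bottom, a join b = top.
Here: gcd(a,b)=1 and lcm(a,b)=1558, i.e. a*b=1558 with a,b coprime.
Pairs found: (1,1558), (2,779), (19,82), (38,41), ... (4 more)
Total ordered pairs: 8


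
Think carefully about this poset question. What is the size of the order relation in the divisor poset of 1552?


The order relation is {(a,b) : a <= b}, reflexive so it includes (a,a).
Examples: (1,1), (1,1552), (1,16), (1,194), (1,2), ...
Total ordered pairs: 45


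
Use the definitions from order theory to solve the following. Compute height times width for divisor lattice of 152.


Height = length of longest chain minus 1; width = size of largest antichain.
A maximum chain: 1 | 19 | 38 | 76 | 152  (height 4).
A maximum antichain: {2, 19}  (width 2).
Product = 4 * 2 = 8


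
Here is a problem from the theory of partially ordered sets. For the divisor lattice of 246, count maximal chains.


A maximal chain goes from the minimum element to a maximal element via cover relations.
Counting all min-to-max paths in the cover graph.
Total maximal chains: 6


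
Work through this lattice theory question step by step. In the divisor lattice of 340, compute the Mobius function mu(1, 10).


In a divisor lattice, mu(a,b) = mu(b/a) where mu is the classical Mobius function.
b/a = 10/1 = 10
Prime factorization of 10: primes [2, 5]
10 is squarefree with 2 prime factor(s), so mu(10) = (-1)^2 = 1


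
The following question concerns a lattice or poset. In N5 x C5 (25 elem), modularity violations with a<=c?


Modular law: if a <= c then a v (b ^ c) = (a v b) ^ c.
Check all triples (a,b,c) with a <= c among 25 elements.
  e.g. a=(a,0), b=(c,0), c=(b,0): lhs=(a,0) != rhs=(b,0)
  e.g. a=(a,0), b=(c,1), c=(b,0): lhs=(a,0) != rhs=(b,0)
Total violating triples: 75


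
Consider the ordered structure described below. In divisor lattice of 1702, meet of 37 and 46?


In a divisor lattice, meet = gcd (greatest common divisor).
By Euclidean algorithm or factoring: gcd(37,46) = 1


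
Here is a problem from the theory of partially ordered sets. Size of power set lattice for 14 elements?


Power set = 2^n.
2^14 = 16384


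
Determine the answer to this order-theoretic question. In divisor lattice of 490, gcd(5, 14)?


Meet=gcd.
gcd(5,14)=1


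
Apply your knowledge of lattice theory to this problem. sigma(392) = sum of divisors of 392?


sigma(n) = sum of divisors.
Divisors of 392: [1, 2, 4, 7, 8, 14, 28, 49, 56, 98, 196, 392]
Sum = 855


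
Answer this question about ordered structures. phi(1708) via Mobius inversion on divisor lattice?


phi(n) = n * prod_{p|n} (1 - 1/p).
Prime divisors of 1708: [2, 7, 61]
phi(1708) = 1708 * (1 - 1/2) * (1 - 1/7) * (1 - 1/61)
phi(1708) = 720


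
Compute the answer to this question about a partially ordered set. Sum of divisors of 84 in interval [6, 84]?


Interval [6,84] in divisors of 84: [6, 12, 42, 84]
Sum = 144


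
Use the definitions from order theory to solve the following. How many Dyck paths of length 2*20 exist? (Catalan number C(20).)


C(n) = C(2n, n) / (n+1).
C(40, 20) = 137846528820
C(20) = 137846528820 / 21 = 6564120420


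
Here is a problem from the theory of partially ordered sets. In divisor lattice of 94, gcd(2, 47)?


Meet=gcd.
gcd(2,47)=1


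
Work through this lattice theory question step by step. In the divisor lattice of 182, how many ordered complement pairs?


Complement pair (a,b): a meet b = bottom, a join b = top.
Here: gcd(a,b)=1 and lcm(a,b)=182, i.e. a*b=182 with a,b coprime.
Pairs found: (1,182), (2,91), (7,26), (13,14), ... (4 more)
Total ordered pairs: 8


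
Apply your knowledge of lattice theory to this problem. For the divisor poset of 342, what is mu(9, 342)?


In a divisor lattice, mu(a,b) = mu(b/a) where mu is the classical Mobius function.
b/a = 342/9 = 38
Prime factorization of 38: primes [2, 19]
38 is squarefree with 2 prime factor(s), so mu(38) = (-1)^2 = 1


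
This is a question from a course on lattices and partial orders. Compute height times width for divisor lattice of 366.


Height = length of longest chain minus 1; width = size of largest antichain.
A maximum chain: 1 | 61 | 183 | 366  (height 3).
A maximum antichain: {2, 3, 61}  (width 3).
Product = 3 * 3 = 9


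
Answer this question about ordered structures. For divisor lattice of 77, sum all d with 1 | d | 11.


Interval [1,11] in divisors of 77: [1, 11]
Sum = 12


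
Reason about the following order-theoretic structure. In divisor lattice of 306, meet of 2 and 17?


In a divisor lattice, meet = gcd (greatest common divisor).
By Euclidean algorithm or factoring: gcd(2,17) = 1


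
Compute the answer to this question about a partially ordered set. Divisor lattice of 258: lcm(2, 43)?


Join=lcm.
gcd(2,43)=1
lcm=86


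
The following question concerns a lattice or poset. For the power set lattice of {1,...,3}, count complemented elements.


An element a is complemented if some b has a meet b = bottom, a join b = top.
every subset A has complement S\A, so all elements are complemented.
Complemented elements: {}, {1}, {2}, {3}, {1,2}, {1,3}, ... (2 more)
Count: 8


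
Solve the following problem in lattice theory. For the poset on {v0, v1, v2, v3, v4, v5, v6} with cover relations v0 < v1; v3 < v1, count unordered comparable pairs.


A comparable pair {a,b} has a < b or b < a in the order.
Count unordered pairs where one element is strictly below the other.
Examples: {v0,v1}, {v1,v3}
Total comparable pairs: 2


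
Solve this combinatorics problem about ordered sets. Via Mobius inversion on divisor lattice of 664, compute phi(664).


phi(n) = n * prod_{p|n} (1 - 1/p).
Prime divisors of 664: [2, 83]
phi(664) = 664 * (1 - 1/2) * (1 - 1/83)
phi(664) = 328


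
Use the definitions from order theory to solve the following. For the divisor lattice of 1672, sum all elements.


sigma(n) = sum of divisors.
Divisors of 1672: [1, 2, 4, 8, 11, 19, 22, 38, 44, 76, 88, 152, 209, 418, 836, 1672]
Sum = 3600


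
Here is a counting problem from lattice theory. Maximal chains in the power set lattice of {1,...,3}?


A maximal chain goes from the minimum element to a maximal element via cover relations.
Counting all min-to-max paths in the cover graph.
Total maximal chains: 6


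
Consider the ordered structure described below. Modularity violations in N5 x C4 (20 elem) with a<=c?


Modular law: if a <= c then a v (b ^ c) = (a v b) ^ c.
Check all triples (a,b,c) with a <= c among 20 elements.
  e.g. a=(a,0), b=(c,0), c=(b,0): lhs=(a,0) != rhs=(b,0)
  e.g. a=(a,0), b=(c,1), c=(b,0): lhs=(a,0) != rhs=(b,0)
Total violating triples: 40


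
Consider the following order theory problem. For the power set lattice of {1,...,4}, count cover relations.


A cover relation a -< b holds when a < b with no c strictly between.
Cover relations:
  {} -< {1}
  {} -< {2}
  {} -< {3}
  {} -< {4}
  {1} -< {1,2}
  {1} -< {1,3}
  {1} -< {1,4}
  {2} -< {1,2}
  ...24 more
Total: 32


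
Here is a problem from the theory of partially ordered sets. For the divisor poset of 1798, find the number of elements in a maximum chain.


A chain is a totally ordered subset; we count the number of elements in a maximum chain.
Compute, for each element x, the size of the longest chain ending at x:
  1: 1
  2: 2
  29: 2
  31: 2
  58: 3
  62: 3
  ...
A maximum chain: 1 < 2 < 58 < 1798
Number of elements in the longest chain: 4


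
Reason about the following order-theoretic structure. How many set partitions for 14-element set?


B(n) = number of set partitions of an n-element set.
B(n) satisfies the recurrence: B(n+1) = sum_k C(n,k)*B(k).
B(14) = 190899322


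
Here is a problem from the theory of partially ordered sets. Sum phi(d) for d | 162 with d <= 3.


Divisors of 162 up to 3: [1, 2, 3]
phi values: [1, 1, 2]
Sum = 4


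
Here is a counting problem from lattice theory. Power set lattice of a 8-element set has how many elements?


Power set = 2^n.
2^8 = 256


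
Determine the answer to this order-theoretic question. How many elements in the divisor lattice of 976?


Divisors of 976: [1, 2, 4, 8, 16, 61, 122, 244, 488, 976]
Count: 10


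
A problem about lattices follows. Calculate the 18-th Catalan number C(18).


C(n) = C(2n, n) / (n+1).
C(36, 18) = 9075135300
C(18) = 9075135300 / 19 = 477638700


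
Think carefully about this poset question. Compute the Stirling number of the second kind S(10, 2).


S(n,k) = k*S(n-1,k) + S(n-1,k-1).
S(9,2) = 255, S(9,1) = 1
S(10,2) = 2*255 + 1 = 510 + 1
S(10,2) = 511


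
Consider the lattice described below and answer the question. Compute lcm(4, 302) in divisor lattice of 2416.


In a divisor lattice, join = lcm (least common multiple).
gcd(4,302) = 2
lcm(4,302) = 4*302/gcd = 1208/2 = 604


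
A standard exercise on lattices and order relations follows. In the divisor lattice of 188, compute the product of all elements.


Divisors of 188: [1, 2, 4, 47, 94, 188]
Product = n^(d(n)/2) = 188^(6/2)
Product = 6644672


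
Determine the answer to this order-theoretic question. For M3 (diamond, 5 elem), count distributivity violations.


Distributive law: a ^ (b v c) = (a ^ b) v (a ^ c).
Check all 5^3 = 125 ordered triples (a,b,c).
  e.g. a=a1, b=a2, c=a3: lhs=a1 != rhs=0
  e.g. a=a1, b=a3, c=a2: lhs=a1 != rhs=0
Total violating triples: 6


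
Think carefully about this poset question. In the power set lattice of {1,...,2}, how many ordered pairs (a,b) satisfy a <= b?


The order relation is {(a,b) : a <= b}, reflexive so it includes (a,a).
Examples: ({},{}), ({},{1,2}), ({},{1}), ({},{2}), ({1,2},{1,2}), ...
Total ordered pairs: 9


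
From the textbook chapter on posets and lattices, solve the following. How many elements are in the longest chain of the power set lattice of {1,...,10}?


A chain is a totally ordered subset; we count the number of elements in a maximum chain.
Compute, for each element x, the size of the longest chain ending at x:
  {}: 1
  {1}: 2
  {2}: 2
  {3}: 2
  {4}: 2
  {5}: 2
  ...
A maximum chain: {} < {1} < {1,2} < {1,2,3} < {1,2,3,4} < {1,2,3,4,5} < {1,2,3,4,5,6} < {1,2,3,4,5,6,7} < {1,2,3,4,5,6,7,8} < {1,2,3,4,5,6,7,8,9} < {1,2,3,4,5,6,7,8,9,10}
Number of elements in the longest chain: 11


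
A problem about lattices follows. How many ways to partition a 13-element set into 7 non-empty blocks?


S(n,k) = k*S(n-1,k) + S(n-1,k-1).
S(12,7) = 627396, S(12,6) = 1323652
S(13,7) = 7*627396 + 1323652 = 4391772 + 1323652
S(13,7) = 5715424


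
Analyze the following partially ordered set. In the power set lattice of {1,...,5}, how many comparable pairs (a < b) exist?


A comparable pair {a,b} has a < b or b < a in the order.
Count unordered pairs where one element is strictly below the other.
Examples: {{},{1}}, {{},{2}}, {{},{3}}, {{},{4}}, ...
Total comparable pairs: 211


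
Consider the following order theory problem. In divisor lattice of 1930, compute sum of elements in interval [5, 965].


Interval [5,965] in divisors of 1930: [5, 965]
Sum = 970


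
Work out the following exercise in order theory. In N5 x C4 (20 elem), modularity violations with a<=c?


Modular law: if a <= c then a v (b ^ c) = (a v b) ^ c.
Check all triples (a,b,c) with a <= c among 20 elements.
  e.g. a=(a,0), b=(c,0), c=(b,0): lhs=(a,0) != rhs=(b,0)
  e.g. a=(a,0), b=(c,1), c=(b,0): lhs=(a,0) != rhs=(b,0)
Total violating triples: 40


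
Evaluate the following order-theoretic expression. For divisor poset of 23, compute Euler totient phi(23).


phi(n) = n * prod_{p|n} (1 - 1/p).
Prime divisors of 23: [23]
phi(23) = 23 * (1 - 1/23)
phi(23) = 22


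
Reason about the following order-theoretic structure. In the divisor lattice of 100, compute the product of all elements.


Divisors of 100: [1, 2, 4, 5, 10, 20, 25, 50, 100]
Product = n^(d(n)/2) = 100^(9/2)
Product = 1000000000


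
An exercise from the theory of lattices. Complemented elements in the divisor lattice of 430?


An element a is complemented if some b has a meet b = bottom, a join b = top.
a is complemented iff gcd(a, n/a)=1, i.e. a is a unitary divisor of 430.
Complemented elements: 1, 2, 5, 10, 43, 86, ... (2 more)
Count: 8


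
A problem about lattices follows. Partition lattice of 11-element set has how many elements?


B(n) = number of set partitions of an n-element set.
B(n) satisfies the recurrence: B(n+1) = sum_k C(n,k)*B(k).
B(11) = 678570


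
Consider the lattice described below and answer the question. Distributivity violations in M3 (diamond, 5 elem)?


Distributive law: a ^ (b v c) = (a ^ b) v (a ^ c).
Check all 5^3 = 125 ordered triples (a,b,c).
  e.g. a=a1, b=a2, c=a3: lhs=a1 != rhs=0
  e.g. a=a1, b=a3, c=a2: lhs=a1 != rhs=0
Total violating triples: 6


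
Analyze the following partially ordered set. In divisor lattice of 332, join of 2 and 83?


In a divisor lattice, join = lcm (least common multiple).
gcd(2,83) = 1
lcm(2,83) = 2*83/gcd = 166/1 = 166


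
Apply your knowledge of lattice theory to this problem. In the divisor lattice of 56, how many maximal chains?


A maximal chain goes from the minimum element to a maximal element via cover relations.
Counting all min-to-max paths in the cover graph.
Total maximal chains: 4


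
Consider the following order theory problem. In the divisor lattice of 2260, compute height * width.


Height = length of longest chain minus 1; width = size of largest antichain.
A maximum chain: 1 | 113 | 565 | 1130 | 2260  (height 4).
A maximum antichain: {4, 10, 226, 565}  (width 4).
Product = 4 * 4 = 16


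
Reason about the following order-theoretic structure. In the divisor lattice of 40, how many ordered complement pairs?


Complement pair (a,b): a meet b = bottom, a join b = top.
Here: gcd(a,b)=1 and lcm(a,b)=40, i.e. a*b=40 with a,b coprime.
Pairs found: (1,40), (5,8), (8,5), (40,1)
Total ordered pairs: 4


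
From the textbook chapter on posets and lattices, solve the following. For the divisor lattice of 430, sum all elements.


sigma(n) = sum of divisors.
Divisors of 430: [1, 2, 5, 10, 43, 86, 215, 430]
Sum = 792


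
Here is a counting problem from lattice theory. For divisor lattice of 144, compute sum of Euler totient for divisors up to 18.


Divisors of 144 up to 18: [1, 2, 3, 4, 6, 8, 9, 12, 16, 18]
phi values: [1, 1, 2, 2, 2, 4, 6, 4, 8, 6]
Sum = 36


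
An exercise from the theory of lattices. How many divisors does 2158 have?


Divisors of 2158: [1, 2, 13, 26, 83, 166, 1079, 2158]
Count: 8


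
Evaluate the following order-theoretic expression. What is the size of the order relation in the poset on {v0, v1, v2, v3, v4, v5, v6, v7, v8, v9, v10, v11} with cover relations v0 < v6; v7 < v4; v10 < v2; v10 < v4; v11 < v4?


The order relation is {(a,b) : a <= b}, reflexive so it includes (a,a).
Examples: (v0,v0), (v0,v6), (v1,v1), (v10,v10), (v10,v2), ...
Total ordered pairs: 17


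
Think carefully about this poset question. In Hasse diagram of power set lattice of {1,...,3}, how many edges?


A cover relation a -< b holds when a < b with no c strictly between.
Cover relations:
  {} -< {1}
  {} -< {2}
  {} -< {3}
  {1} -< {1,2}
  {1} -< {1,3}
  {2} -< {1,2}
  {2} -< {2,3}
  {3} -< {1,3}
  ...4 more
Total: 12


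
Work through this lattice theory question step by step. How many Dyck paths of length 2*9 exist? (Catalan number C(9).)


C(n) = C(2n, n) / (n+1).
C(18, 9) = 48620
C(9) = 48620 / 10 = 4862


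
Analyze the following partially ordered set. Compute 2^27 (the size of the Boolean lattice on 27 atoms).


Power set = 2^n.
2^27 = 134217728


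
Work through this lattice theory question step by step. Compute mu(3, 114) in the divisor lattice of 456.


In a divisor lattice, mu(a,b) = mu(b/a) where mu is the classical Mobius function.
b/a = 114/3 = 38
Prime factorization of 38: primes [2, 19]
38 is squarefree with 2 prime factor(s), so mu(38) = (-1)^2 = 1


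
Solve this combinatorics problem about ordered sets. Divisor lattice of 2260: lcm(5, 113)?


Join=lcm.
gcd(5,113)=1
lcm=565


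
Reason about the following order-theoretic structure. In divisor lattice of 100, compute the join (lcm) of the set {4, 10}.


In a divisor lattice, join = lcm (least common multiple).
Compute lcm iteratively: start with first element, then lcm(current, next).
Elements: [4, 10]
lcm(4,10) = 20
Final lcm = 20
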